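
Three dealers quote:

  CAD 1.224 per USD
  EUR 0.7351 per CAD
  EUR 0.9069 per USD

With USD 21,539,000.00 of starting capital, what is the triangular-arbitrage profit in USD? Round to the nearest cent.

Profitable loop is USD → EUR → CAD → USD:
USD 21,539,000.00 × 0.9069 = EUR 19,533,719.10
EUR 19,533,719.10 ÷ 0.7351 = CAD 26,572,873.21
CAD 26,572,873.21 ÷ 1.224 = USD 21,709,863.74
Profit = USD 21,709,863.74 − USD 21,539,000.00

Profit: USD 170,863.74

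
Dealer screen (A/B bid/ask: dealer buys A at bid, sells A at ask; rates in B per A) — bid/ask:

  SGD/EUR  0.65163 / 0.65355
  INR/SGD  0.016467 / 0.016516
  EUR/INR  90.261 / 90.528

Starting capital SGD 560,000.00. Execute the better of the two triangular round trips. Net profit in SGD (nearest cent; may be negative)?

Net profit: SGD 13,088.12

Best loop SGD → INR → EUR → SGD:
SGD 560,000.00 ÷ 0.016516 (buy INR at ask) = INR 33,906,514.89
INR 33,906,514.89 ÷ 90.528 (buy EUR at ask) = EUR 374,541.74
EUR 374,541.74 ÷ 0.65355 (buy SGD at ask) = SGD 573,088.12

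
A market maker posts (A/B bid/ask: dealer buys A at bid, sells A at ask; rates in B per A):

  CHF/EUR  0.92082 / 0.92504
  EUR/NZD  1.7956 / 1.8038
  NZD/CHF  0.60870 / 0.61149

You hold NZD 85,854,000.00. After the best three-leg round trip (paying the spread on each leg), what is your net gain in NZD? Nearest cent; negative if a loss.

Net profit: NZD 552,850.60

Best loop NZD → CHF → EUR → NZD:
NZD 85,854,000.00 × 0.60870 (sell NZD at bid) = CHF 52,259,329.80
CHF 52,259,329.80 × 0.92082 (sell CHF at bid) = EUR 48,121,436.07
EUR 48,121,436.07 × 1.7956 (sell EUR at bid) = NZD 86,406,850.60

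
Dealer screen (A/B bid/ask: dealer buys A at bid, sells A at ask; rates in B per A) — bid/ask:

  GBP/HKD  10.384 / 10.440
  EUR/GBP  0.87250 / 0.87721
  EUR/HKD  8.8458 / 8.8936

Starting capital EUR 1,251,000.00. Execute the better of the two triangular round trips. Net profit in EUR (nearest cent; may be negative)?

Best loop EUR → GBP → HKD → EUR:
EUR 1,251,000.00 × 0.87250 (sell EUR at bid) = GBP 1,091,497.50
GBP 1,091,497.50 × 10.384 (sell GBP at bid) = HKD 11,334,110.04
HKD 11,334,110.04 ÷ 8.8936 (buy EUR at ask) = EUR 1,274,411.94

Net profit: EUR 23,411.94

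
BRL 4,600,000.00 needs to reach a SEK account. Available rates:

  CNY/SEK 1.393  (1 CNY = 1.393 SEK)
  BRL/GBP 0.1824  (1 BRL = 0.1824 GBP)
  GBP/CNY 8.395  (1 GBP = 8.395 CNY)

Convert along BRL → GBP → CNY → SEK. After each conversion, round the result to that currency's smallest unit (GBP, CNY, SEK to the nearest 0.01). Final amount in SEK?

SEK 9,811,930.93

BRL 4,600,000.00 × 0.1824 = GBP 839,040.00
GBP 839,040.00 × 8.395 = CNY 7,043,740.80
CNY 7,043,740.80 × 1.393 = SEK 9,811,930.93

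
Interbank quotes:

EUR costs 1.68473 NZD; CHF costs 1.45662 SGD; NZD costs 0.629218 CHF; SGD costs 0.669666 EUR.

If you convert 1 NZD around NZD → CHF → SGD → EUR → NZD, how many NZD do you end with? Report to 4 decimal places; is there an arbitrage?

1.0340 (arbitrage exists)

Around NZD → CHF → SGD → EUR → NZD: 1 × 0.629218 × 1.45662 × 0.669666 × 1.68473 = 1.034037
Product > 1; profitable direction is NZD → CHF → SGD → EUR → NZD.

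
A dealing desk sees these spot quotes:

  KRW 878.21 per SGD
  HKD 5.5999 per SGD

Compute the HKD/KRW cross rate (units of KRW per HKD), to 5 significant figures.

HKD/KRW = 156.83

1 HKD ÷ 5.5999 = 0.178575 SGD
0.178575 SGD × 878.21 = 156.826 KRW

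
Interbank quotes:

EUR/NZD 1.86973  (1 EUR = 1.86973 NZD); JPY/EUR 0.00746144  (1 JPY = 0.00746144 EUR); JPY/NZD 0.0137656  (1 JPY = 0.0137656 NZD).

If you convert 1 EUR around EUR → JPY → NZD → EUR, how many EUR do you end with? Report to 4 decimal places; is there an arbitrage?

0.9867 (arbitrage exists)

Around EUR → JPY → NZD → EUR: 1 ÷ 0.00746144 × 0.0137656 ÷ 1.86973 = 0.986719
Product < 1; profitable direction is EUR → NZD → JPY → EUR.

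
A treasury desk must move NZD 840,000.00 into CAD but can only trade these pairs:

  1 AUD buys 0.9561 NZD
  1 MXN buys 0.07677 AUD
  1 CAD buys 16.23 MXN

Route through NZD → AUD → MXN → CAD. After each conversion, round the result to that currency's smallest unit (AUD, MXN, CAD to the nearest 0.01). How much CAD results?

NZD 840,000.00 ÷ 0.9561 = AUD 878,569.19
AUD 878,569.19 ÷ 0.07677 = MXN 11,444,173.38
MXN 11,444,173.38 ÷ 16.23 = CAD 705,124.67

CAD 705,124.67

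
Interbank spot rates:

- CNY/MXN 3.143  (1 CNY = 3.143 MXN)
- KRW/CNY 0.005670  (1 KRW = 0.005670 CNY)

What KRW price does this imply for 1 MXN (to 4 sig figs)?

1 MXN ÷ 3.143 = 0.318167 CNY
0.318167 CNY ÷ 0.005670 = 56.1142 KRW

MXN/KRW = 56.11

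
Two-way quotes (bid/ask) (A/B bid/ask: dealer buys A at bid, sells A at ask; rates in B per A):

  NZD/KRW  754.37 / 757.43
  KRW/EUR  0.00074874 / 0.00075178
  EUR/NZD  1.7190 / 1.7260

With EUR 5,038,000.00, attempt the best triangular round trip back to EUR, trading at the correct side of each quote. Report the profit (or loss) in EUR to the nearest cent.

Net profit: EUR 88,064.91

Best loop EUR → KRW → NZD → EUR:
EUR 5,038,000.00 ÷ 0.00075178 (buy KRW at ask) = KRW 6,701,428,609
KRW 6,701,428,609 ÷ 757.43 (buy NZD at ask) = NZD 8,847,588.04
NZD 8,847,588.04 ÷ 1.7260 (buy EUR at ask) = EUR 5,126,064.91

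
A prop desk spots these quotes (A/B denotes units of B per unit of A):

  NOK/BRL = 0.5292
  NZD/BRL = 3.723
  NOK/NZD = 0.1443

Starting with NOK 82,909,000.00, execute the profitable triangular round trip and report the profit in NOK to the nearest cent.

Profit: NOK 1,257,876.17

Profitable loop is NOK → NZD → BRL → NOK:
NOK 82,909,000.00 × 0.1443 = NZD 11,963,768.70
NZD 11,963,768.70 × 3.723 = BRL 44,541,110.87
BRL 44,541,110.87 ÷ 0.5292 = NOK 84,166,876.17
Profit = NOK 84,166,876.17 − NOK 82,909,000.00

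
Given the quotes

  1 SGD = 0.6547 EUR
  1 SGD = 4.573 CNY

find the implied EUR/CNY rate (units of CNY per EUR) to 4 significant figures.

1 EUR ÷ 0.6547 = 1.52742 SGD
1.52742 SGD × 4.573 = 6.98488 CNY

EUR/CNY = 6.985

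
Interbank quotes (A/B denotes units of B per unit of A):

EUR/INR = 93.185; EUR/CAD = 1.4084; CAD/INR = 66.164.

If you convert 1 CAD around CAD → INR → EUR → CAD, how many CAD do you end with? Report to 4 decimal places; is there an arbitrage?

1.0000 (no arbitrage)

Around CAD → INR → EUR → CAD: 1 × 66.164 ÷ 93.185 × 1.4084 = 1.000004
Product ≈ 1 (deviation 0.000%, within rounding noise).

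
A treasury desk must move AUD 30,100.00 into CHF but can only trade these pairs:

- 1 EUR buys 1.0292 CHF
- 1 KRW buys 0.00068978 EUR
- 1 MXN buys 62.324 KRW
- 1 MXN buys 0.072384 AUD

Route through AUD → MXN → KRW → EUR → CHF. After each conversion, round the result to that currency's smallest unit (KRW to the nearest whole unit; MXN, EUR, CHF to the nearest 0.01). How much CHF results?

AUD 30,100.00 ÷ 0.072384 = MXN 415,837.75
MXN 415,837.75 × 62.324 = KRW 25,916,672
KRW 25,916,672 × 0.00068978 = EUR 17,876.80
EUR 17,876.80 × 1.0292 = CHF 18,398.80

CHF 18,398.80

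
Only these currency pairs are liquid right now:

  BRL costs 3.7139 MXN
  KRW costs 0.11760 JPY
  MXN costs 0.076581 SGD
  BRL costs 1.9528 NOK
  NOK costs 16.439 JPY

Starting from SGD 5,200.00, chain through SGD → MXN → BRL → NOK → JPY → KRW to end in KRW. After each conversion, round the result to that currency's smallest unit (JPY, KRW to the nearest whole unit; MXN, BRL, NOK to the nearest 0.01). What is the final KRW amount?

SGD 5,200.00 ÷ 0.076581 = MXN 67,901.96
MXN 67,901.96 ÷ 3.7139 = BRL 18,283.20
BRL 18,283.20 × 1.9528 = NOK 35,703.43
NOK 35,703.43 × 16.439 = JPY 586,929
JPY 586,929 ÷ 0.11760 = KRW 4,990,893

KRW 4,990,893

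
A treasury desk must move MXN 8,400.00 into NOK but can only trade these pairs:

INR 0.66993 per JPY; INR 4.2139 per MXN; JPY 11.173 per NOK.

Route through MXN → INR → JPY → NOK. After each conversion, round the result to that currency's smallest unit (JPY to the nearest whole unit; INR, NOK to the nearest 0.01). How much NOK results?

MXN 8,400.00 × 4.2139 = INR 35,396.76
INR 35,396.76 ÷ 0.66993 = JPY 52,837
JPY 52,837 ÷ 11.173 = NOK 4,728.99

NOK 4,728.99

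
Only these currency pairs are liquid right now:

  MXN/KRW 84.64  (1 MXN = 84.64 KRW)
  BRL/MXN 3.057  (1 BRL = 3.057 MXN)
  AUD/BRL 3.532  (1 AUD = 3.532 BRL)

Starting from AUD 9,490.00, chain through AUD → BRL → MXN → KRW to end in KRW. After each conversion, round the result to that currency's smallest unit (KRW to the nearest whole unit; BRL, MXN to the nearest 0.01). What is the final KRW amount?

AUD 9,490.00 × 3.532 = BRL 33,518.68
BRL 33,518.68 × 3.057 = MXN 102,466.60
MXN 102,466.60 × 84.64 = KRW 8,672,773

KRW 8,672,773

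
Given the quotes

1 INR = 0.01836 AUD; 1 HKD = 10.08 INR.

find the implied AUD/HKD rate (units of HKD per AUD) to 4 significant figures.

AUD/HKD = 5.403

1 AUD ÷ 0.01836 = 54.4662 INR
54.4662 INR ÷ 10.08 = 5.4034 HKD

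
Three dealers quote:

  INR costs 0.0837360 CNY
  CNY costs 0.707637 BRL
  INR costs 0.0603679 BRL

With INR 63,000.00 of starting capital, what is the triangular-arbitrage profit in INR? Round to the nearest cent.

Profit: INR 1,183.57

Profitable loop is INR → BRL → CNY → INR:
INR 63,000.00 × 0.0603679 = BRL 3,803.18
BRL 3,803.18 ÷ 0.707637 = CNY 5,374.48
CNY 5,374.48 ÷ 0.0837360 = INR 64,183.57
Profit = INR 64,183.57 − INR 63,000.00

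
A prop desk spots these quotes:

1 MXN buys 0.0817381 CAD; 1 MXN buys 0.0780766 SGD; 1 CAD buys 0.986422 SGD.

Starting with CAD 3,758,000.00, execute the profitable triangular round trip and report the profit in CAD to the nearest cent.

Profitable loop is CAD → SGD → MXN → CAD:
CAD 3,758,000.00 × 0.986422 = SGD 3,706,973.88
SGD 3,706,973.88 ÷ 0.0780766 = MXN 47,478,679.60
MXN 47,478,679.60 × 0.0817381 = CAD 3,880,817.06
Profit = CAD 3,880,817.06 − CAD 3,758,000.00

Profit: CAD 122,817.06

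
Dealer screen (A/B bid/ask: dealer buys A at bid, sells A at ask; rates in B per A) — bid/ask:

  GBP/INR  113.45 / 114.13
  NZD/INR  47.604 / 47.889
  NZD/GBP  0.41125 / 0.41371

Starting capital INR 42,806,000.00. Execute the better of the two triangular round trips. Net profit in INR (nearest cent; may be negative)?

Net profit: INR 351,100.38

Best loop INR → GBP → NZD → INR:
INR 42,806,000.00 ÷ 114.13 (buy GBP at ask) = GBP 375,063.52
GBP 375,063.52 ÷ 0.41371 (buy NZD at ask) = NZD 906,585.59
NZD 906,585.59 × 47.604 (sell NZD at bid) = INR 43,157,100.38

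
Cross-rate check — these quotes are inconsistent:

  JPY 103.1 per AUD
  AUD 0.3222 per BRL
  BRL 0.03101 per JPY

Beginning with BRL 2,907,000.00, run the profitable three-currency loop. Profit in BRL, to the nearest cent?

Profitable loop is BRL → AUD → JPY → BRL:
BRL 2,907,000.00 × 0.3222 = AUD 936,635.40
AUD 936,635.40 × 103.1 = JPY 96,567,110
JPY 96,567,110 × 0.03101 = BRL 2,994,546.07
Profit = BRL 2,994,546.07 − BRL 2,907,000.00

Profit: BRL 87,546.07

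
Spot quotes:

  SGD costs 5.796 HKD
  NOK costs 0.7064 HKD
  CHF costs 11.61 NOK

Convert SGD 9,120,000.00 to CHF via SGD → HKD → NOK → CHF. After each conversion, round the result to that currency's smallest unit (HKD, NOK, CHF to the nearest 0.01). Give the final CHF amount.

CHF 6,445,257.97

SGD 9,120,000.00 × 5.796 = HKD 52,859,520.00
HKD 52,859,520.00 ÷ 0.7064 = NOK 74,829,445.07
NOK 74,829,445.07 ÷ 11.61 = CHF 6,445,257.97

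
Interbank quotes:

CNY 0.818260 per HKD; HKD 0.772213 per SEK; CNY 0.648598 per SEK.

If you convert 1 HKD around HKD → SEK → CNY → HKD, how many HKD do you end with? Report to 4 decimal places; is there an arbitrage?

1.0265 (arbitrage exists)

Around HKD → SEK → CNY → HKD: 1 ÷ 0.772213 × 0.648598 ÷ 0.818260 = 1.026472
Product > 1; profitable direction is HKD → SEK → CNY → HKD.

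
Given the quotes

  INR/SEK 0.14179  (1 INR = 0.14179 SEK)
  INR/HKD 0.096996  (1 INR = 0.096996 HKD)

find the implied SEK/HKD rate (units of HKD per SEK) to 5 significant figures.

SEK/HKD = 0.68408

1 SEK ÷ 0.14179 = 7.05268 INR
7.05268 INR × 0.096996 = 0.684082 HKD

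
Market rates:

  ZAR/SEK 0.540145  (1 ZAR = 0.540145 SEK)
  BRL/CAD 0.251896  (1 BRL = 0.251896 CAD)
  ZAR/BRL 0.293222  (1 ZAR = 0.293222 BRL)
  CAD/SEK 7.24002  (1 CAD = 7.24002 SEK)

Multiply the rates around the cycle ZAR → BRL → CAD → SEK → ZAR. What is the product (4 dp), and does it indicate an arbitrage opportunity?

Around ZAR → BRL → CAD → SEK → ZAR: 1 × 0.293222 × 0.251896 × 7.24002 ÷ 0.540145 = 0.990027
Product < 1; profitable direction is ZAR → SEK → CAD → BRL → ZAR.

0.9900 (arbitrage exists)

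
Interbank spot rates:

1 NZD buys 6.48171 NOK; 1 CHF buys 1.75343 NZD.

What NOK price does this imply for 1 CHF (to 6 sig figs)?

1 CHF × 1.75343 = 1.75343 NZD
1.75343 NZD × 6.48171 = 11.3652 NOK

CHF/NOK = 11.3652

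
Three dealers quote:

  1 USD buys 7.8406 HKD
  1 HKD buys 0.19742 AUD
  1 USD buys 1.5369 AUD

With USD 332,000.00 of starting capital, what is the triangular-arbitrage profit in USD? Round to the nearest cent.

Profit: USD 2,374.32

Profitable loop is USD → HKD → AUD → USD:
USD 332,000.00 × 7.8406 = HKD 2,603,079.20
HKD 2,603,079.20 × 0.19742 = AUD 513,899.90
AUD 513,899.90 ÷ 1.5369 = USD 334,374.32
Profit = USD 334,374.32 − USD 332,000.00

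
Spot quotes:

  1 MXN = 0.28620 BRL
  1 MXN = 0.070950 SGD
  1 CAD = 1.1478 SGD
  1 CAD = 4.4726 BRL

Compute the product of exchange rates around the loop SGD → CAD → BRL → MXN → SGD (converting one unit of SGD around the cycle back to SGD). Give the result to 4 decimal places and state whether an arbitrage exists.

Around SGD → CAD → BRL → MXN → SGD: 1 ÷ 1.1478 × 4.4726 ÷ 0.28620 × 0.070950 = 0.965999
Product < 1; profitable direction is SGD → MXN → BRL → CAD → SGD.

0.9660 (arbitrage exists)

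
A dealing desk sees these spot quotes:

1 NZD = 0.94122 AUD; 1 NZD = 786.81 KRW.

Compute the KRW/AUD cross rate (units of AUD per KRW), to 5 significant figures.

KRW/AUD = 0.0011962

1 KRW ÷ 786.81 = 0.00127095 NZD
0.00127095 NZD × 0.94122 = 0.00119625 AUD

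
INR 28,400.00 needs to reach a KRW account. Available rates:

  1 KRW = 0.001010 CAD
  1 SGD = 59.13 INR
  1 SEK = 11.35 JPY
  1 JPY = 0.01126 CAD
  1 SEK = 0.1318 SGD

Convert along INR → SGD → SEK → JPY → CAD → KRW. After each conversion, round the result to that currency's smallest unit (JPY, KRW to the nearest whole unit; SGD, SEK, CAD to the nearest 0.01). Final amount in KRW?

KRW 461,109

INR 28,400.00 ÷ 59.13 = SGD 480.30
SGD 480.30 ÷ 0.1318 = SEK 3,644.16
SEK 3,644.16 × 11.35 = JPY 41,361
JPY 41,361 × 0.01126 = CAD 465.72
CAD 465.72 ÷ 0.001010 = KRW 461,109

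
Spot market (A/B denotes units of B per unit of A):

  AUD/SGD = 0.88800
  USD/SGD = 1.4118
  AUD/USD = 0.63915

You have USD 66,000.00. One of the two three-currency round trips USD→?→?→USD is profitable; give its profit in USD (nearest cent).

Profitable loop is USD → SGD → AUD → USD:
USD 66,000.00 × 1.4118 = SGD 93,178.80
SGD 93,178.80 ÷ 0.88800 = AUD 104,931.08
AUD 104,931.08 × 0.63915 = USD 67,066.70
Profit = USD 67,066.70 − USD 66,000.00

Profit: USD 1,066.70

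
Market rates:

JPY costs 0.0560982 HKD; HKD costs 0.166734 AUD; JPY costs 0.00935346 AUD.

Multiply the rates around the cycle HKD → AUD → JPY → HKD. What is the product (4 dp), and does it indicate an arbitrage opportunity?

1.0000 (no arbitrage)

Around HKD → AUD → JPY → HKD: 1 × 0.166734 ÷ 0.00935346 × 0.0560982 = 1.000002
Product ≈ 1 (deviation 0.000%, within rounding noise).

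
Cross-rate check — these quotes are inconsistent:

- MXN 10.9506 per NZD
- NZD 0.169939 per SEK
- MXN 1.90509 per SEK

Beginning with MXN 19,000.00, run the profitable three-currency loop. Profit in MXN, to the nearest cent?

Profitable loop is MXN → NZD → SEK → MXN:
MXN 19,000.00 ÷ 10.9506 = NZD 1,735.06
NZD 1,735.06 ÷ 0.169939 = SEK 10,209.93
SEK 10,209.93 × 1.90509 = MXN 19,450.83
Profit = MXN 19,450.83 − MXN 19,000.00

Profit: MXN 450.83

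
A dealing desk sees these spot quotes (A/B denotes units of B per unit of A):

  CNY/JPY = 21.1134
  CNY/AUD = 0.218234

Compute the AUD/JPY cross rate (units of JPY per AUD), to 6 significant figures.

1 AUD ÷ 0.218234 = 4.58224 CNY
4.58224 CNY × 21.1134 = 96.7466 JPY

AUD/JPY = 96.7466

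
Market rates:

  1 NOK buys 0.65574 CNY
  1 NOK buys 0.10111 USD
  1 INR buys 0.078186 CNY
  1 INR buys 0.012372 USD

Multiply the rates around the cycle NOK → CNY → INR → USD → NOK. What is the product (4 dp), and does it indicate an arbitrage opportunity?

Around NOK → CNY → INR → USD → NOK: 1 × 0.65574 ÷ 0.078186 × 0.012372 ÷ 0.10111 = 1.026239
Product > 1; profitable direction is NOK → CNY → INR → USD → NOK.

1.0262 (arbitrage exists)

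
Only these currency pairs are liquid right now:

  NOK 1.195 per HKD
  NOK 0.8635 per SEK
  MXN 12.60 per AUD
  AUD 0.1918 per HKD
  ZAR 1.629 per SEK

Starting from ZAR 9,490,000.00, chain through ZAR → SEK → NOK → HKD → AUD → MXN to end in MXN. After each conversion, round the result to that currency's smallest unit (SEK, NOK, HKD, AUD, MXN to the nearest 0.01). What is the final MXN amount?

ZAR 9,490,000.00 ÷ 1.629 = SEK 5,825,659.91
SEK 5,825,659.91 × 0.8635 = NOK 5,030,457.33
NOK 5,030,457.33 ÷ 1.195 = HKD 4,209,587.72
HKD 4,209,587.72 × 0.1918 = AUD 807,398.92
AUD 807,398.92 × 12.60 = MXN 10,173,226.39

MXN 10,173,226.39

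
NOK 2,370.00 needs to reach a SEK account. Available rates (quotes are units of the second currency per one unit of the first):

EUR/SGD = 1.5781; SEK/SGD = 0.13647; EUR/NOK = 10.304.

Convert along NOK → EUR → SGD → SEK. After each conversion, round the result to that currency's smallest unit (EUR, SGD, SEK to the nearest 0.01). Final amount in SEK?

NOK 2,370.00 ÷ 10.304 = EUR 230.01
EUR 230.01 × 1.5781 = SGD 362.98
SGD 362.98 ÷ 0.13647 = SEK 2,659.78

SEK 2,659.78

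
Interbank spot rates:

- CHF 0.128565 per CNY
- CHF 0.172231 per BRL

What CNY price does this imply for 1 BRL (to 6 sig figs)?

1 BRL × 0.172231 = 0.172231 CHF
0.172231 CHF ÷ 0.128565 = 1.33964 CNY

BRL/CNY = 1.33964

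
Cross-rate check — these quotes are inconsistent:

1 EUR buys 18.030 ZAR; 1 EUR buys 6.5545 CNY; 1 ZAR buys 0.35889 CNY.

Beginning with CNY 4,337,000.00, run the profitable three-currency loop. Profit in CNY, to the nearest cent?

Profitable loop is CNY → ZAR → EUR → CNY:
CNY 4,337,000.00 ÷ 0.35889 = ZAR 12,084,482.71
ZAR 12,084,482.71 ÷ 18.030 = EUR 670,243.08
EUR 670,243.08 × 6.5545 = CNY 4,393,108.26
Profit = CNY 4,393,108.26 − CNY 4,337,000.00

Profit: CNY 56,108.26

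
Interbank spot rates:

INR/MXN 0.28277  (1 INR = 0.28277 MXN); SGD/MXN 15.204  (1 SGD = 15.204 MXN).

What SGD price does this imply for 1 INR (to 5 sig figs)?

INR/SGD = 0.018598

1 INR × 0.28277 = 0.28277 MXN
0.28277 MXN ÷ 15.204 = 0.0185984 SGD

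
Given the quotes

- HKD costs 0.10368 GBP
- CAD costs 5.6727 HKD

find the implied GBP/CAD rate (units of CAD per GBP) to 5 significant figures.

1 GBP ÷ 0.10368 = 9.64506 HKD
9.64506 HKD ÷ 5.6727 = 1.70026 CAD

GBP/CAD = 1.7003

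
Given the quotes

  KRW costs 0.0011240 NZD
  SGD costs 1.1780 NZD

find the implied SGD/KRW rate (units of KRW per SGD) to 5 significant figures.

1 SGD × 1.1780 = 1.178 NZD
1.178 NZD ÷ 0.0011240 = 1048.04 KRW

SGD/KRW = 1048.0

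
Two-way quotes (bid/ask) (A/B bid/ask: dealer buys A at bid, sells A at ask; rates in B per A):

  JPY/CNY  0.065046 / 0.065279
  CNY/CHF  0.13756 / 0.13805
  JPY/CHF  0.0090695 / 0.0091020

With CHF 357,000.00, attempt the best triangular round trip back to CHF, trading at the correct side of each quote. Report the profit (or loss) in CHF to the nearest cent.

Net profit: CHF 2,287.13

Best loop CHF → CNY → JPY → CHF:
CHF 357,000.00 ÷ 0.13805 (buy CNY at ask) = CNY 2,586,019.56
CNY 2,586,019.56 ÷ 0.065279 (buy JPY at ask) = JPY 39,614,877
JPY 39,614,877 × 0.0090695 (sell JPY at bid) = CHF 359,287.13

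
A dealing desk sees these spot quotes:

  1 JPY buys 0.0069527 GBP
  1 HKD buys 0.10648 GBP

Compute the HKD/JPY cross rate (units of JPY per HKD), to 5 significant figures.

1 HKD × 0.10648 = 0.10648 GBP
0.10648 GBP ÷ 0.0069527 = 15.3149 JPY

HKD/JPY = 15.315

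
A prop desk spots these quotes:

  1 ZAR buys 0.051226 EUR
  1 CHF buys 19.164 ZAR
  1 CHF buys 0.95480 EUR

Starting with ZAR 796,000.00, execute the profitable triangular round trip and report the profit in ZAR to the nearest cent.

Profit: ZAR 22,421.94

Profitable loop is ZAR → EUR → CHF → ZAR:
ZAR 796,000.00 × 0.051226 = EUR 40,775.90
EUR 40,775.90 ÷ 0.95480 = CHF 42,706.22
CHF 42,706.22 × 19.164 = ZAR 818,421.94
Profit = ZAR 818,421.94 − ZAR 796,000.00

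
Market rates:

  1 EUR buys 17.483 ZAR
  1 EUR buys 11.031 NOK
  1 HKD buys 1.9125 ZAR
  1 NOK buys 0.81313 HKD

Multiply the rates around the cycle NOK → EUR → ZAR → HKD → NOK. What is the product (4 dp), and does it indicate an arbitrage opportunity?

1.0192 (arbitrage exists)

Around NOK → EUR → ZAR → HKD → NOK: 1 ÷ 11.031 × 17.483 ÷ 1.9125 ÷ 0.81313 = 1.019154
Product > 1; profitable direction is NOK → EUR → ZAR → HKD → NOK.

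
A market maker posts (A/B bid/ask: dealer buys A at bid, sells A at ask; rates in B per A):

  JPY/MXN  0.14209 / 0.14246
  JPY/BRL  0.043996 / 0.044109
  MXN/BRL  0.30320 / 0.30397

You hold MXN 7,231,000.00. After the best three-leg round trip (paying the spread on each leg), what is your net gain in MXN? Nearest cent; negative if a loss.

Net profit: MXN 115,625.32

Best loop MXN → JPY → BRL → MXN:
MXN 7,231,000.00 ÷ 0.14246 (buy JPY at ask) = JPY 50,758,108
JPY 50,758,108 × 0.043996 (sell JPY at bid) = BRL 2,233,153.70
BRL 2,233,153.70 ÷ 0.30397 (buy MXN at ask) = MXN 7,346,625.32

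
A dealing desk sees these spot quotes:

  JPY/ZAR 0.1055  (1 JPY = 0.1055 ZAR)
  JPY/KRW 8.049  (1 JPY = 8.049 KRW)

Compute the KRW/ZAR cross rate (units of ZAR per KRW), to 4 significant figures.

1 KRW ÷ 8.049 = 0.124239 JPY
0.124239 JPY × 0.1055 = 0.0131072 ZAR

KRW/ZAR = 0.01311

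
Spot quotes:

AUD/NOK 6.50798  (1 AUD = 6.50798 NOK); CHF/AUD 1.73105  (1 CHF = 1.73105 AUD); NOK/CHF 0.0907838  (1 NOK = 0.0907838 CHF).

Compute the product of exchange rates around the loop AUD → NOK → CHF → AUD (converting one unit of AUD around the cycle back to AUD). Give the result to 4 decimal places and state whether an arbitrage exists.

Around AUD → NOK → CHF → AUD: 1 × 6.50798 × 0.0907838 × 1.73105 = 1.022737
Product > 1; profitable direction is AUD → NOK → CHF → AUD.

1.0227 (arbitrage exists)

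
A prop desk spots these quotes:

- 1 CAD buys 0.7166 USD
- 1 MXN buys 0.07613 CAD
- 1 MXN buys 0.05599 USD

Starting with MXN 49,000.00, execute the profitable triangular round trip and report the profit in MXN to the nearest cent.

Profitable loop is MXN → USD → CAD → MXN:
MXN 49,000.00 × 0.05599 = USD 2,743.51
USD 2,743.51 ÷ 0.7166 = CAD 3,828.51
CAD 3,828.51 ÷ 0.07613 = MXN 50,289.11
Profit = MXN 50,289.11 − MXN 49,000.00

Profit: MXN 1,289.11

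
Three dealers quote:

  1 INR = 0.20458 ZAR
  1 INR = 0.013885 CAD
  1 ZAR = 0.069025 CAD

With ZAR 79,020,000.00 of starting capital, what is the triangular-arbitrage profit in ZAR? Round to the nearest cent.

Profitable loop is ZAR → CAD → INR → ZAR:
ZAR 79,020,000.00 × 0.069025 = CAD 5,454,355.50
CAD 5,454,355.50 ÷ 0.013885 = INR 392,823,586.60
INR 392,823,586.60 × 0.20458 = ZAR 80,363,849.35
Profit = ZAR 80,363,849.35 − ZAR 79,020,000.00

Profit: ZAR 1,343,849.35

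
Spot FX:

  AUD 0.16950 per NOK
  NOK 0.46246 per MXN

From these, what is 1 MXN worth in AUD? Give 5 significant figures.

MXN/AUD = 0.078387

1 MXN × 0.46246 = 0.46246 NOK
0.46246 NOK × 0.16950 = 0.078387 AUD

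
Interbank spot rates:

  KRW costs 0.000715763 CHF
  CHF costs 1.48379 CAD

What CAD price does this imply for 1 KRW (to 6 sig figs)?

KRW/CAD = 0.00106204

1 KRW × 0.000715763 = 0.000715763 CHF
0.000715763 CHF × 1.48379 = 0.00106204 CAD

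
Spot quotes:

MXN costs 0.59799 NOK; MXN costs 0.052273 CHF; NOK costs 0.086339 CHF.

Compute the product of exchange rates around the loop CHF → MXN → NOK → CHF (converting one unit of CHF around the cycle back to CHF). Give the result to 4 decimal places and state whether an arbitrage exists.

0.9877 (arbitrage exists)

Around CHF → MXN → NOK → CHF: 1 ÷ 0.052273 × 0.59799 × 0.086339 = 0.987696
Product < 1; profitable direction is CHF → NOK → MXN → CHF.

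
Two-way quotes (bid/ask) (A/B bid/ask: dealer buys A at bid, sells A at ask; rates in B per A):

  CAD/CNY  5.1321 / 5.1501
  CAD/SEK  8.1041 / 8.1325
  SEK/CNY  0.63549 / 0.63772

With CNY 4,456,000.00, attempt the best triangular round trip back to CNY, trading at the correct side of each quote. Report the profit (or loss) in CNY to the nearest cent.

Best loop CNY → CAD → SEK → CNY:
CNY 4,456,000.00 ÷ 5.1501 (buy CAD at ask) = CAD 865,225.92
CAD 865,225.92 × 8.1041 (sell CAD at bid) = SEK 7,011,877.36
SEK 7,011,877.36 × 0.63549 (sell SEK at bid) = CNY 4,455,977.94

Net result: CNY -22.06 (no profitable arbitrage after spreads)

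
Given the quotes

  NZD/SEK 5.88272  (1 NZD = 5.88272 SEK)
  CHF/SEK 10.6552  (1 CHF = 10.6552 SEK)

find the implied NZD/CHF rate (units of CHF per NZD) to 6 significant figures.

1 NZD × 5.88272 = 5.88272 SEK
5.88272 SEK ÷ 10.6552 = 0.552099 CHF

NZD/CHF = 0.552099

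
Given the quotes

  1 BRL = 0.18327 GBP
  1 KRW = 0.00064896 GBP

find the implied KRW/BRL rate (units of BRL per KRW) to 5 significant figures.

1 KRW × 0.00064896 = 0.00064896 GBP
0.00064896 GBP ÷ 0.18327 = 0.00354101 BRL

KRW/BRL = 0.0035410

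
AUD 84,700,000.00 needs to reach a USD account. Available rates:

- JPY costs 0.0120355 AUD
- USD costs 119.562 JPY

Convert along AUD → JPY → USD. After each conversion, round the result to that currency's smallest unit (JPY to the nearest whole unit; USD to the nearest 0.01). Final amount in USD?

USD 58,860,792.07

AUD 84,700,000.00 ÷ 0.0120355 = JPY 7,037,514,021
JPY 7,037,514,021 ÷ 119.562 = USD 58,860,792.07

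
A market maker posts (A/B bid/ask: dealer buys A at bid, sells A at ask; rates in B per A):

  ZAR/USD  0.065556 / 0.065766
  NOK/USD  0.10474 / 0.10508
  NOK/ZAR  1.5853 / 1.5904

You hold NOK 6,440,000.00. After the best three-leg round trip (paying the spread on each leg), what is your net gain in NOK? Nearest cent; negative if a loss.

Best loop NOK → USD → ZAR → NOK:
NOK 6,440,000.00 × 0.10474 (sell NOK at bid) = USD 674,525.60
USD 674,525.60 ÷ 0.065766 (buy ZAR at ask) = ZAR 10,256,448.62
ZAR 10,256,448.62 ÷ 1.5904 (buy NOK at ask) = NOK 6,448,974.23

Net profit: NOK 8,974.23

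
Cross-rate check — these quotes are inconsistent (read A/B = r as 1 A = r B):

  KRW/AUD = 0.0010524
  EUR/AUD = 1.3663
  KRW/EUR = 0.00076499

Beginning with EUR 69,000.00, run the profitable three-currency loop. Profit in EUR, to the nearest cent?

Profit: EUR 474.93

Profitable loop is EUR → KRW → AUD → EUR:
EUR 69,000.00 ÷ 0.00076499 = KRW 90,197,257
KRW 90,197,257 × 0.0010524 = AUD 94,923.59
AUD 94,923.59 ÷ 1.3663 = EUR 69,474.93
Profit = EUR 69,474.93 − EUR 69,000.00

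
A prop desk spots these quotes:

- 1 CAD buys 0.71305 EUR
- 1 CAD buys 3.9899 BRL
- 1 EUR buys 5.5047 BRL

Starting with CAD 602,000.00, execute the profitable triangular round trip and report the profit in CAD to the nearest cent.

Profitable loop is CAD → BRL → EUR → CAD:
CAD 602,000.00 × 3.9899 = BRL 2,401,919.80
BRL 2,401,919.80 ÷ 5.5047 = EUR 436,339.82
EUR 436,339.82 ÷ 0.71305 = CAD 611,934.39
Profit = CAD 611,934.39 − CAD 602,000.00

Profit: CAD 9,934.39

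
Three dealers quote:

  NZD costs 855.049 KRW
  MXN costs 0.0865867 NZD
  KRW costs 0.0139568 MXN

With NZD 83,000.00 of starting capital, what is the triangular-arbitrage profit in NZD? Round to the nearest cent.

Profit: NZD 2,764.22

Profitable loop is NZD → KRW → MXN → NZD:
NZD 83,000.00 × 855.049 = KRW 70,969,067
KRW 70,969,067 × 0.0139568 = MXN 990,501.07
MXN 990,501.07 × 0.0865867 = NZD 85,764.22
Profit = NZD 85,764.22 − NZD 83,000.00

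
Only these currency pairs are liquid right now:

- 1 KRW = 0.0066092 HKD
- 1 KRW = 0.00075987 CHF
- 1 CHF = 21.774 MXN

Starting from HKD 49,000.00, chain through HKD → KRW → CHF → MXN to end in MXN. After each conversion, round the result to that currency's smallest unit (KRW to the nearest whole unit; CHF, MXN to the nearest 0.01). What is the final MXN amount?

HKD 49,000.00 ÷ 0.0066092 = KRW 7,413,908
KRW 7,413,908 × 0.00075987 = CHF 5,633.61
CHF 5,633.61 × 21.774 = MXN 122,666.22

MXN 122,666.22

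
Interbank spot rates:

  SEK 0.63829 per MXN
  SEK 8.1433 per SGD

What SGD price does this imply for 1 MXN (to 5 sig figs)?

MXN/SGD = 0.078382

1 MXN × 0.63829 = 0.63829 SEK
0.63829 SEK ÷ 8.1433 = 0.0783822 SGD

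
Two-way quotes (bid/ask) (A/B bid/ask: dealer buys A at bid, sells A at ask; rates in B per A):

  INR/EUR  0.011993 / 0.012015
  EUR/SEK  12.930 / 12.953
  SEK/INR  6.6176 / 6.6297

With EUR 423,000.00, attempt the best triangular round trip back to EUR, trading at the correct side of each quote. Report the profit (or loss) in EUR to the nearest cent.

Best loop EUR → SEK → INR → EUR:
EUR 423,000.00 × 12.930 (sell EUR at bid) = SEK 5,469,390.00
SEK 5,469,390.00 × 6.6176 (sell SEK at bid) = INR 36,194,235.26
INR 36,194,235.26 × 0.011993 (sell INR at bid) = EUR 434,077.46

Net profit: EUR 11,077.46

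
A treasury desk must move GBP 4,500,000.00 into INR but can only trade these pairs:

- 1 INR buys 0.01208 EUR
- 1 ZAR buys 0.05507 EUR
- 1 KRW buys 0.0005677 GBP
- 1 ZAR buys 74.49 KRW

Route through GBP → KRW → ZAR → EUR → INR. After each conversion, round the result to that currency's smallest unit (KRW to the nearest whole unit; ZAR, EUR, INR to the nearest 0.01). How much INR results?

INR 485,113,976.82

GBP 4,500,000.00 ÷ 0.0005677 = KRW 7,926,721,860
KRW 7,926,721,860 ÷ 74.49 = ZAR 106,413,234.80
ZAR 106,413,234.80 × 0.05507 = EUR 5,860,176.84
EUR 5,860,176.84 ÷ 0.01208 = INR 485,113,976.82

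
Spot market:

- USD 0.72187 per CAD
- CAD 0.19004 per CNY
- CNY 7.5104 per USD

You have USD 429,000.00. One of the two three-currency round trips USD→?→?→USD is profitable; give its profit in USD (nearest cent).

Profitable loop is USD → CNY → CAD → USD:
USD 429,000.00 × 7.5104 = CNY 3,221,961.60
CNY 3,221,961.60 × 0.19004 = CAD 612,301.58
CAD 612,301.58 × 0.72187 = USD 442,002.14
Profit = USD 442,002.14 − USD 429,000.00

Profit: USD 13,002.14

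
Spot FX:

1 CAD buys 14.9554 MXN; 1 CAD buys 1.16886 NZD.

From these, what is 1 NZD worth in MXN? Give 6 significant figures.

NZD/MXN = 12.7949

1 NZD ÷ 1.16886 = 0.855534 CAD
0.855534 CAD × 14.9554 = 12.7949 MXN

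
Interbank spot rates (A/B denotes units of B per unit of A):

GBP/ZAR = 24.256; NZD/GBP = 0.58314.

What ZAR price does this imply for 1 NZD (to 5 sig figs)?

1 NZD × 0.58314 = 0.58314 GBP
0.58314 GBP × 24.256 = 14.1446 ZAR

NZD/ZAR = 14.145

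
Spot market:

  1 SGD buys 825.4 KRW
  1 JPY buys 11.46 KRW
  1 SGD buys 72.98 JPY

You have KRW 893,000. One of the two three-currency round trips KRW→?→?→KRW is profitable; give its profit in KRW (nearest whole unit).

Profit: KRW 11,848

Profitable loop is KRW → SGD → JPY → KRW:
KRW 893,000 ÷ 825.4 = SGD 1,081.90
SGD 1,081.90 × 72.98 = JPY 78,957
JPY 78,957 × 11.46 = KRW 904,848
Profit = KRW 904,848 − KRW 893,000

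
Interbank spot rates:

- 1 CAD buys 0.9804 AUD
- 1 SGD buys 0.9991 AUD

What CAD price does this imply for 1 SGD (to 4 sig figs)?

SGD/CAD = 1.019

1 SGD × 0.9991 = 0.9991 AUD
0.9991 AUD ÷ 0.9804 = 1.01907 CAD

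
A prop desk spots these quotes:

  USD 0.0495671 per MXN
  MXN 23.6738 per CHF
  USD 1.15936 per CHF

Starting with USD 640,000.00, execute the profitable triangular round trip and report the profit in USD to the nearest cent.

Profit: USD 7,773.45

Profitable loop is USD → CHF → MXN → USD:
USD 640,000.00 ÷ 1.15936 = CHF 552,028.71
CHF 552,028.71 × 23.6738 = MXN 13,068,617.17
MXN 13,068,617.17 × 0.0495671 = USD 647,773.45
Profit = USD 647,773.45 − USD 640,000.00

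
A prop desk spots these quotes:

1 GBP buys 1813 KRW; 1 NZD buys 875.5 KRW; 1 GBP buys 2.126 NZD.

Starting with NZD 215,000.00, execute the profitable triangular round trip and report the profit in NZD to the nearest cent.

Profitable loop is NZD → KRW → GBP → NZD:
NZD 215,000.00 × 875.5 = KRW 188,232,500
KRW 188,232,500 ÷ 1813 = GBP 103,823.77
GBP 103,823.77 × 2.126 = NZD 220,729.34
Profit = NZD 220,729.34 − NZD 215,000.00

Profit: NZD 5,729.34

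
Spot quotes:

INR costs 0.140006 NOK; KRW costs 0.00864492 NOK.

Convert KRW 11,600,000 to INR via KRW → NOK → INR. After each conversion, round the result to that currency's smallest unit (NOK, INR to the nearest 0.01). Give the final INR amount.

INR 716,262.66

KRW 11,600,000 × 0.00864492 = NOK 100,281.07
NOK 100,281.07 ÷ 0.140006 = INR 716,262.66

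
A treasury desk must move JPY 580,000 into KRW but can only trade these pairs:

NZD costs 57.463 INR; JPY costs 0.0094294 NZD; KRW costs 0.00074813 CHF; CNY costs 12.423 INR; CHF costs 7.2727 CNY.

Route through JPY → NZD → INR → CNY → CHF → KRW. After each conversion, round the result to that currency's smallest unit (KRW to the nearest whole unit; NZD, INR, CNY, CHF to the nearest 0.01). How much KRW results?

KRW 4,649,446

JPY 580,000 × 0.0094294 = NZD 5,469.05
NZD 5,469.05 × 57.463 = INR 314,268.02
INR 314,268.02 ÷ 12.423 = CNY 25,297.27
CNY 25,297.27 ÷ 7.2727 = CHF 3,478.39
CHF 3,478.39 ÷ 0.00074813 = KRW 4,649,446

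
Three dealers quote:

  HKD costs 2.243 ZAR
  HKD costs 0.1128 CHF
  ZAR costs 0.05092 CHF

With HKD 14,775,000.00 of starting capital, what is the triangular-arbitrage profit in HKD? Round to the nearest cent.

Profitable loop is HKD → ZAR → CHF → HKD:
HKD 14,775,000.00 × 2.243 = ZAR 33,140,325.00
ZAR 33,140,325.00 × 0.05092 = CHF 1,687,505.35
CHF 1,687,505.35 ÷ 0.1128 = HKD 14,960,153.80
Profit = HKD 14,960,153.80 − HKD 14,775,000.00

Profit: HKD 185,153.80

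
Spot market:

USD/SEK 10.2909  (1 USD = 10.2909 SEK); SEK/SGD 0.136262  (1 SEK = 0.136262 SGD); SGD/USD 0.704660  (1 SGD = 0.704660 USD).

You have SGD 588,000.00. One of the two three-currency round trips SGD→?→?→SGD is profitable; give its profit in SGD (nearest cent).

Profitable loop is SGD → SEK → USD → SGD:
SGD 588,000.00 ÷ 0.136262 = SEK 4,315,216.27
SEK 4,315,216.27 ÷ 10.2909 = USD 419,323.51
USD 419,323.51 ÷ 0.704660 = SGD 595,072.10
Profit = SGD 595,072.10 − SGD 588,000.00

Profit: SGD 7,072.10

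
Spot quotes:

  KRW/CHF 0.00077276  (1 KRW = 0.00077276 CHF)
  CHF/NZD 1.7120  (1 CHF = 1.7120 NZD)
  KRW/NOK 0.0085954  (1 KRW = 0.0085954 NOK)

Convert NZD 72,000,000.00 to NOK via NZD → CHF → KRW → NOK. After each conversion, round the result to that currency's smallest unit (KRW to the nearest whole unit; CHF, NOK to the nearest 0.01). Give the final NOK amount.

NZD 72,000,000.00 ÷ 1.7120 = CHF 42,056,074.77
CHF 42,056,074.77 ÷ 0.00077276 = KRW 54,423,203,543
KRW 54,423,203,543 × 0.0085954 = NOK 467,789,203.73

NOK 467,789,203.73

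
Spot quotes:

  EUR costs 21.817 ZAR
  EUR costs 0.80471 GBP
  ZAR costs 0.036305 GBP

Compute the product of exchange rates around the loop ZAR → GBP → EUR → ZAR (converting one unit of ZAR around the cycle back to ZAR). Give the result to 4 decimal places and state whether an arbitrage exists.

0.9843 (arbitrage exists)

Around ZAR → GBP → EUR → ZAR: 1 × 0.036305 ÷ 0.80471 × 21.817 = 0.984288
Product < 1; profitable direction is ZAR → EUR → GBP → ZAR.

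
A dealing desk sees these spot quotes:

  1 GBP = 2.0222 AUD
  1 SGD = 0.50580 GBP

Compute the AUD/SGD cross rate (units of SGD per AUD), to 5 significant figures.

1 AUD ÷ 2.0222 = 0.494511 GBP
0.494511 GBP ÷ 0.50580 = 0.977681 SGD

AUD/SGD = 0.97768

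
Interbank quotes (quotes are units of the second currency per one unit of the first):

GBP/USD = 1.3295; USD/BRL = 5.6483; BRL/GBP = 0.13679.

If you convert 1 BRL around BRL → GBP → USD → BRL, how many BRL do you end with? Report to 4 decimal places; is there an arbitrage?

Around BRL → GBP → USD → BRL: 1 × 0.13679 × 1.3295 × 5.6483 = 1.027213
Product > 1; profitable direction is BRL → GBP → USD → BRL.

1.0272 (arbitrage exists)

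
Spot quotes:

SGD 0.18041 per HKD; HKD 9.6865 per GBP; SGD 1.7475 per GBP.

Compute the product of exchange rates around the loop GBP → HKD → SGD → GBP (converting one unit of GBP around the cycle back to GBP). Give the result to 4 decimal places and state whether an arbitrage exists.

1.0000 (no arbitrage)

Around GBP → HKD → SGD → GBP: 1 × 9.6865 × 0.18041 ÷ 1.7475 = 1.000024
Product ≈ 1 (deviation 0.002%, within rounding noise).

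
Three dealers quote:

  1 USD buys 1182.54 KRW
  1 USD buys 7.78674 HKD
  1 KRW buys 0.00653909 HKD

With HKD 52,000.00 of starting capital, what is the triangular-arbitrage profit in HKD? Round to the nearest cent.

Profitable loop is HKD → KRW → USD → HKD:
HKD 52,000.00 ÷ 0.00653909 = KRW 7,952,177
KRW 7,952,177 ÷ 1182.54 = USD 6,724.66
USD 6,724.66 × 7.78674 = HKD 52,363.16
Profit = HKD 52,363.16 − HKD 52,000.00

Profit: HKD 363.16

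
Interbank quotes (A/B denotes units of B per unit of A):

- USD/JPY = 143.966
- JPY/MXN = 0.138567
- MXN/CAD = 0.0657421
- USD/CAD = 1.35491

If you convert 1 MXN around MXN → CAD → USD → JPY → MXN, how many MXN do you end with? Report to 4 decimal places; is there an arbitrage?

Around MXN → CAD → USD → JPY → MXN: 1 × 0.0657421 ÷ 1.35491 × 143.966 × 0.138567 = 0.967950
Product < 1; profitable direction is MXN → JPY → USD → CAD → MXN.

0.9679 (arbitrage exists)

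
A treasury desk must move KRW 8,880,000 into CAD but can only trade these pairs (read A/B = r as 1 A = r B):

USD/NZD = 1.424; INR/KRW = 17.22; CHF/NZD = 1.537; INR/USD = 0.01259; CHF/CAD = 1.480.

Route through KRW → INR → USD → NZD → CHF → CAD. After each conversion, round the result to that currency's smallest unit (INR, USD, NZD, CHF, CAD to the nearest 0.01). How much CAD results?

CAD 8,902.32

KRW 8,880,000 ÷ 17.22 = INR 515,679.44
INR 515,679.44 × 0.01259 = USD 6,492.40
USD 6,492.40 × 1.424 = NZD 9,245.18
NZD 9,245.18 ÷ 1.537 = CHF 6,015.08
CHF 6,015.08 × 1.480 = CAD 8,902.32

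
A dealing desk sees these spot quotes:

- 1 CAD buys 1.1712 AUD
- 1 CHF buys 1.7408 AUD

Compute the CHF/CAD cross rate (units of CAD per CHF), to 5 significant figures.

CHF/CAD = 1.4863

1 CHF × 1.7408 = 1.7408 AUD
1.7408 AUD ÷ 1.1712 = 1.48634 CAD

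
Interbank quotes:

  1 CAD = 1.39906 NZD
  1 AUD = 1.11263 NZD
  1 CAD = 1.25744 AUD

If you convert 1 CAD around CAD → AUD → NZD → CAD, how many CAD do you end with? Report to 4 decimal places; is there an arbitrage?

1.0000 (no arbitrage)

Around CAD → AUD → NZD → CAD: 1 × 1.25744 × 1.11263 ÷ 1.39906 = 1.000004
Product ≈ 1 (deviation 0.000%, within rounding noise).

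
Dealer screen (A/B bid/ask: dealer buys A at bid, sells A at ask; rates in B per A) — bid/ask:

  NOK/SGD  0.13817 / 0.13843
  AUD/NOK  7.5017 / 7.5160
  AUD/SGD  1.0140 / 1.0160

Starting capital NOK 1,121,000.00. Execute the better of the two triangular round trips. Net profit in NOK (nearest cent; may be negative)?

Net profit: NOK 22,629.51

Best loop NOK → SGD → AUD → NOK:
NOK 1,121,000.00 × 0.13817 (sell NOK at bid) = SGD 154,888.57
SGD 154,888.57 ÷ 1.0160 (buy AUD at ask) = AUD 152,449.38
AUD 152,449.38 × 7.5017 (sell AUD at bid) = NOK 1,143,629.51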